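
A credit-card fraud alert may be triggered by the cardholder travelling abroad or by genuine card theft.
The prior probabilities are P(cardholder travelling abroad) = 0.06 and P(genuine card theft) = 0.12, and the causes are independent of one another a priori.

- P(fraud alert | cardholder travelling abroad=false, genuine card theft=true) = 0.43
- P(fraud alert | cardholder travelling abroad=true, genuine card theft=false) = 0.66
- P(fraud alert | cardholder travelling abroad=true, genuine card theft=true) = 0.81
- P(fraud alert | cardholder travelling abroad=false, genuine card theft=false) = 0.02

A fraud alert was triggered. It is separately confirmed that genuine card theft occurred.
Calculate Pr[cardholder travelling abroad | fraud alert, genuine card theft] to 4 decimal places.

Pr[cardholder travelling abroad | fraud alert, genuine card theft] ≈ 0.1073

Weight on cardholder travelling abroad=true, given the evidence: 0.81·0.06 = 0.048600
Denominator P(fraud alert | genuine card theft): 0.43·0.94 + 0.81·0.06 = 0.452800
P(cardholder travelling abroad | fraud alert, genuine card theft) = 0.048600/0.452800 ≈ 0.1073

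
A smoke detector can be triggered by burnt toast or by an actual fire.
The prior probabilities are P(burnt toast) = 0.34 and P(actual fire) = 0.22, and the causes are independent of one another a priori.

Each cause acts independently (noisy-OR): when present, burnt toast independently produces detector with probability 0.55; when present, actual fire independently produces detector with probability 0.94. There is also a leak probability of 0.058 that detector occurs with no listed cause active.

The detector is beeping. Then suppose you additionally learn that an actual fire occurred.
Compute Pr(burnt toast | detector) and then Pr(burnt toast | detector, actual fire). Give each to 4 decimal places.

Pr(burnt toast | detector) ≈ 0.5749; Pr(burnt toast | detector, actual fire) ≈ 0.3473

Under noisy-OR, P(detector | causes) = 1 − (1−0.058)·∏(1−qᵢ) over the active causes.
P(detector) = 0.058×0.66×0.78 + 0.94348×0.66×0.22 + 0.5761×0.34×0.78 + 0.974566×0.34×0.22 = 0.029858 + 0.136993 + 0.152782 + 0.072898 = 0.392531
Of this, 0.225680 comes from 0.152782 + 0.072898 (the burnt toast=true cases).
P(burnt toast | detector) = 0.225680 / 0.392531 ≈ 0.5749

Now condition on the additional information:
Enumerate both values of burnt toast and weight by the priors:
  P(detector | actual fire) = 0.94348·0.66 + 0.974566·0.34
        = 0.622697 + 0.331352 = 0.954049
Configurations with burnt toast contribute 0.331352, so
  P(burnt toast | detector, actual fire) = 0.331352 / 0.954049 ≈ 0.3473
— actual fire explains away the evidence for burnt toast.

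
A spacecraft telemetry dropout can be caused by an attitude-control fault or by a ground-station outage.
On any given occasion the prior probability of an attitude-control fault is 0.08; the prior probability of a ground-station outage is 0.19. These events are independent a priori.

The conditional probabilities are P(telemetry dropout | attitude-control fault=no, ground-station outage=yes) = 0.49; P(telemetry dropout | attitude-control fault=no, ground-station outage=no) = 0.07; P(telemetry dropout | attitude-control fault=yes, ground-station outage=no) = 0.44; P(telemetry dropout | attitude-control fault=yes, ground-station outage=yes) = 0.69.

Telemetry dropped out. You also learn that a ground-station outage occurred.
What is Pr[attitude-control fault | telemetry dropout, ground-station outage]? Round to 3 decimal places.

P(telemetry dropout | ground-station outage) = 0.49×0.92 + 0.69×0.08 = 0.450800 + 0.055200 = 0.506000
Restricting to configurations with attitude-control fault present: 0.69×0.08 = 0.055200.
So P(attitude-control fault | telemetry dropout, ground-station outage) = 0.055200/0.506000 ≈ 0.109.

Pr[attitude-control fault | telemetry dropout, ground-station outage] ≈ 0.109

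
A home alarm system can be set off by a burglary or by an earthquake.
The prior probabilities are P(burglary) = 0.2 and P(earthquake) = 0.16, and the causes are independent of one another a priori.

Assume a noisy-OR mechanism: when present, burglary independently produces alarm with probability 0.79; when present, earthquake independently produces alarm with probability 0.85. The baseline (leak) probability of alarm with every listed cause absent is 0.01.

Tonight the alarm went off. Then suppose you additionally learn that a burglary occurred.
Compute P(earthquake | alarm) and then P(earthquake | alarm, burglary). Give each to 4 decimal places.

P(earthquake | alarm) ≈ 0.5004; P(earthquake | alarm, burglary) ≈ 0.1890

Under noisy-OR, P(alarm | causes) = 1 − (1−0.01)·∏(1−qᵢ) over the active causes.
Sum P(alarm|·) weighted by the priors over the 4 (burglary, earthquake) configurations:
  P(alarm) = 0.01×0.8×0.84 + 0.8515×0.8×0.16 + 0.7921×0.2×0.84 + 0.968815×0.2×0.16
        = 0.006720 + 0.108992 + 0.133073 + 0.031002 = 0.279787
Configurations with earthquake contribute 0.139994, so
  P(earthquake | alarm) = 0.139994 / 0.279787 ≈ 0.5004

Now also conditioning on burglary=true:
For the numerator, keep only earthquake=true terms: 0.968815*0.16 = 0.155010
Normalizer over all consistent configurations: 0.7921*0.84 + 0.968815*0.16 = 0.820374
P(earthquake | alarm, burglary) = 0.155010/0.820374 ≈ 0.1890
The drop from 0.5004 to 0.1890 is the explaining-away (discounting) effect.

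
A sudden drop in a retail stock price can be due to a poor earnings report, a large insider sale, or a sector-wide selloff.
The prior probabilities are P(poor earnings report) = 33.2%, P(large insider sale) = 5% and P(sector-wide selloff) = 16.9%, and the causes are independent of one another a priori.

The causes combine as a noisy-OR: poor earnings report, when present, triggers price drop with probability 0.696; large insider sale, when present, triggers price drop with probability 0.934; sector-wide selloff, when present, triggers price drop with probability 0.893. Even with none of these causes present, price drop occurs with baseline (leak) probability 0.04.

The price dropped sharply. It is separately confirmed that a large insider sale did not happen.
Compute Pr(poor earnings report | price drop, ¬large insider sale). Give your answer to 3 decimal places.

Pr(poor earnings report | price drop, ¬large insider sale) ≈ 0.669

Under noisy-OR, P(price drop | causes) = 1 − (1−0.04)·∏(1−qᵢ) over the active causes.
By total probability over the 4 (poor earnings report, sector-wide selloff) configurations:
  P(price drop | ¬large insider sale) = 0.04*0.668*0.831 + 0.89728*0.668*0.169 + 0.70816*0.332*0.831 + 0.968773*0.332*0.169
        = 0.022204 + 0.101296 + 0.195376 + 0.054356 = 0.373232
Keeping only the poor earnings report-present terms gives 0.249732, so
  P(poor earnings report | price drop, ¬large insider sale) = 0.249732 / 0.373232 ≈ 0.669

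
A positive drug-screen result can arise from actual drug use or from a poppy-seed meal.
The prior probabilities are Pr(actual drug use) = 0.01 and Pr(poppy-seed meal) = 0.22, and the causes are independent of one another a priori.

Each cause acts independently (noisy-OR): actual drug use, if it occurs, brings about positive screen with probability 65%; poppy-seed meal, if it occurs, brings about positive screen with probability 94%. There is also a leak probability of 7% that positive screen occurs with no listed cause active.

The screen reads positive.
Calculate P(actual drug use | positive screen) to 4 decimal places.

Under noisy-OR, P(positive screen | causes) = 1 − (1−0.07)·∏(1−qᵢ) over the active causes.
P(positive screen) = 0.07*0.99*0.78 + 0.9442*0.99*0.22 + 0.6745*0.01*0.78 + 0.98047*0.01*0.22 = 0.054054 + 0.205647 + 0.005261 + 0.002157 = 0.267119
The actual drug use-present share is 0.005261 + 0.002157 = 0.007418.
P(actual drug use | positive screen) = 0.007418 / 0.267119 ≈ 0.0278

P(actual drug use | positive screen) ≈ 0.0278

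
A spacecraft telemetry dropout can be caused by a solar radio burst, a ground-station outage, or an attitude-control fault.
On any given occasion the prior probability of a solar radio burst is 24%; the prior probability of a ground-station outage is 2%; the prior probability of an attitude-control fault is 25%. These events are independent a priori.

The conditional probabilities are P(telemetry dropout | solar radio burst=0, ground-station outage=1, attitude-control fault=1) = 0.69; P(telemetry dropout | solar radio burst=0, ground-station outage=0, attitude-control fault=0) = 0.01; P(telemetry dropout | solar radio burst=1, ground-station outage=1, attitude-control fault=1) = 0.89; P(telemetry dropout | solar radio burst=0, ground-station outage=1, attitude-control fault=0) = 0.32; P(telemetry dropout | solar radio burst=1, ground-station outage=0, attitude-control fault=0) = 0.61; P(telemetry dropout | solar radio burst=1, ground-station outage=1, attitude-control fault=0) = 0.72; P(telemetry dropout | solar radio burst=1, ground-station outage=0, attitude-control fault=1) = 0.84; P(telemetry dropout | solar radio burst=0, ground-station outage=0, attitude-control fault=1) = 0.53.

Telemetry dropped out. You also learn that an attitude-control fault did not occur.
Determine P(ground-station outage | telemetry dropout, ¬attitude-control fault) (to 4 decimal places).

P(telemetry dropout | ¬attitude-control fault) = 0.01·0.76·0.98 + 0.32·0.76·0.02 + 0.61·0.24·0.98 + 0.72·0.24·0.02 = 0.007448 + 0.004864 + 0.143472 + 0.003456 = 0.159240
Of this, 0.008320 comes from 0.004864 + 0.003456 (the ground-station outage=true cases).
So P(ground-station outage | telemetry dropout, ¬attitude-control fault) = 0.008320/0.159240 ≈ 0.0522.

P(ground-station outage | telemetry dropout, ¬attitude-control fault) ≈ 0.0522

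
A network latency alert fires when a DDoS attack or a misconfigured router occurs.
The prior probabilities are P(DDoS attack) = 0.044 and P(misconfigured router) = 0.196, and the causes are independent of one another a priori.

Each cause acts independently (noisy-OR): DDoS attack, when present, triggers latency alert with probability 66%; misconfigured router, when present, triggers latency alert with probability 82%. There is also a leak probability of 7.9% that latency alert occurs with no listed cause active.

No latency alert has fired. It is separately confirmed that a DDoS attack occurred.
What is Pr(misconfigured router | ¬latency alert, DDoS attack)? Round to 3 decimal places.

Pr(misconfigured router | ¬latency alert, DDoS attack) ≈ 0.042

Under noisy-OR, P(latency alert | causes) = 1 − (1−0.079)·∏(1−qᵢ) over the active causes.
By total probability over both values of misconfigured router:
  P(¬latency alert | DDoS attack) = 0.31314*0.804 + 0.056365*0.196
        = 0.251765 + 0.011048 = 0.262813
The terms with misconfigured router present sum to 0.011048, so
  P(misconfigured router | ¬latency alert, DDoS attack) = 0.011048 / 0.262813 ≈ 0.042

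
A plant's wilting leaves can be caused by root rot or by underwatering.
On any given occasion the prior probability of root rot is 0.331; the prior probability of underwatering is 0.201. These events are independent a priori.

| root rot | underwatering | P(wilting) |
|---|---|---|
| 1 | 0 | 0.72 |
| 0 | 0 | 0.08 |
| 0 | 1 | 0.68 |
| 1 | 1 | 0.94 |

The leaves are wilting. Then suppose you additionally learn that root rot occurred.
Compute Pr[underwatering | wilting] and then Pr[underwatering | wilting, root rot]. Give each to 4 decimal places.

Pr[underwatering | wilting] ≈ 0.3977; Pr[underwatering | wilting, root rot] ≈ 0.2472

Sum P(wilting|·) weighted by the priors over the 4 (root rot, underwatering) configurations:
  P(wilting) = 0.08×0.669×0.799 + 0.68×0.669×0.201 + 0.72×0.331×0.799 + 0.94×0.331×0.201
        = 0.042762 + 0.091439 + 0.190418 + 0.062539 = 0.387158
Configurations with underwatering contribute 0.153978, so
  P(underwatering | wilting) = 0.153978 / 0.387158 ≈ 0.3977

With the extra evidence:
P(wilting | root rot) = 0.72·0.799 + 0.94·0.201 = 0.575280 + 0.188940 = 0.764220
The underwatering-present share is 0.94·0.201 = 0.188940.
P(underwatering | wilting, root rot) = 0.188940 / 0.764220 ≈ 0.2472
— root rot explains away the evidence for underwatering.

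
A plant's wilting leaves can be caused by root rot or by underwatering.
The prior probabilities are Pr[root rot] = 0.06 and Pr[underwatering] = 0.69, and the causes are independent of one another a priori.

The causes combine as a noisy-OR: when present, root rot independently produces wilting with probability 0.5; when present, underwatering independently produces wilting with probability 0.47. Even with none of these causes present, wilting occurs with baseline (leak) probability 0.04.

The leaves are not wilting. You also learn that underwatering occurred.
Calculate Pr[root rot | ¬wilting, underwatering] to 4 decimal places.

Under noisy-OR, P(wilting | causes) = 1 − (1−0.04)·∏(1−qᵢ) over the active causes.
P(¬wilting | underwatering) = 0.5088×0.94 + 0.2544×0.06 = 0.478272 + 0.015264 = 0.493536
Of this, 0.015264 comes from 0.2544×0.06 (the root rot=true cases).
Hence the posterior is 0.015264/0.493536 ≈ 0.0309.

Pr[root rot | ¬wilting, underwatering] ≈ 0.0309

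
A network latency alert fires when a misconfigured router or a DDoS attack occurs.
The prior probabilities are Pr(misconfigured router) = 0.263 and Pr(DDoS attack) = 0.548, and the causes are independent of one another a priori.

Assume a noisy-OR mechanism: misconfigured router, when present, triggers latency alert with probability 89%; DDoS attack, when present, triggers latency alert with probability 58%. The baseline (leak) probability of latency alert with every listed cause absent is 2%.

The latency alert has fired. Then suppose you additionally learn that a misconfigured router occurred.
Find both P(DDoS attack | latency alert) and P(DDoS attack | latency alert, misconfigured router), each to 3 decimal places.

P(DDoS attack | latency alert) ≈ 0.769; P(DDoS attack | latency alert, misconfigured router) ≈ 0.565

Under noisy-OR, P(latency alert | causes) = 1 − (1−0.02)·∏(1−qᵢ) over the active causes.
Enumerate the 4 (misconfigured router, DDoS attack) configurations and weight by the priors:
  P(latency alert) = 0.02×0.737×0.452 + 0.5884×0.737×0.548 + 0.8922×0.263×0.452 + 0.954724×0.263×0.548
        = 0.006662 + 0.237641 + 0.106061 + 0.137599 = 0.487963
Keeping only the DDoS attack-present terms gives 0.375240, so
  P(DDoS attack | latency alert) = 0.375240 / 0.487963 ≈ 0.769

Now also conditioning on misconfigured router=true:
Weight on DDoS attack=true, given the evidence: 0.954724*0.548 = 0.523189
Normalizer over all consistent configurations: 0.8922*0.452 + 0.954724*0.548 = 0.926463
P(DDoS attack | latency alert, misconfigured router) = 0.523189/0.926463 ≈ 0.565
This is intercausal reasoning (explaining away): once misconfigured router accounts for the latency alert, DDoS attack becomes less likely.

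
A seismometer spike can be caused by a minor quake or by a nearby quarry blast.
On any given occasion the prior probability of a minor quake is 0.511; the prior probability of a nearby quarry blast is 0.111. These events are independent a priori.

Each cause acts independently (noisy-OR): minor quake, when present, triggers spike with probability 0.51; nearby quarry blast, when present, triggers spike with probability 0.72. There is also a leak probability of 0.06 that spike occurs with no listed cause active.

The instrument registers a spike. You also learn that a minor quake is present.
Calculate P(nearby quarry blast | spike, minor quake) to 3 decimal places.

P(nearby quarry blast | spike, minor quake) ≈ 0.168

Under noisy-OR, P(spike | causes) = 1 − (1−0.06)·∏(1−qᵢ) over the active causes.
P(spike | minor quake) = 0.5394·0.889 + 0.871032·0.111 = 0.479527 + 0.096685 = 0.576212
The nearby quarry blast-present share is 0.871032·0.111 = 0.096685.
So P(nearby quarry blast | spike, minor quake) = 0.096685/0.576212 ≈ 0.168.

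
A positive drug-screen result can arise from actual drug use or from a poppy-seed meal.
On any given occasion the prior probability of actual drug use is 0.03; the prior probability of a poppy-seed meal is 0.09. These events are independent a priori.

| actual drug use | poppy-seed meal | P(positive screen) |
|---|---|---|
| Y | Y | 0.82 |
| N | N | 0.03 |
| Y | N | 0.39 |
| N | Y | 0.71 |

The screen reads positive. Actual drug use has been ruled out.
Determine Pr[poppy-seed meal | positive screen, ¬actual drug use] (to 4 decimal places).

Pr[poppy-seed meal | positive screen, ¬actual drug use] ≈ 0.7007

For the numerator, keep only poppy-seed meal=true terms: 0.71*0.09 = 0.063900
Normalizer over all consistent configurations: 0.03*0.91 + 0.71*0.09 = 0.091200
P(poppy-seed meal | positive screen, ¬actual drug use) = 0.063900/0.091200 ≈ 0.7007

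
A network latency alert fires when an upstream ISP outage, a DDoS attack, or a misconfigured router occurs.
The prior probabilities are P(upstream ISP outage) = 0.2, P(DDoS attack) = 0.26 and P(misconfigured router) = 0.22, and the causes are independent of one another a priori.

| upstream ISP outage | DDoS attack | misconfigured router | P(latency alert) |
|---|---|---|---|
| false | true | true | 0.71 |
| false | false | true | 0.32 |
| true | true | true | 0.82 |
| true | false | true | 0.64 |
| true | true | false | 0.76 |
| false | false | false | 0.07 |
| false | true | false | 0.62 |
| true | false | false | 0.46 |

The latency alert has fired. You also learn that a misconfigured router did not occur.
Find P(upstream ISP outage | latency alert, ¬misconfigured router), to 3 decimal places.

P(upstream ISP outage | latency alert, ¬misconfigured router) ≈ 0.387

P(latency alert | ¬misconfigured router) = 0.07*0.8*0.74 + 0.62*0.8*0.26 + 0.46*0.2*0.74 + 0.76*0.2*0.26 = 0.041440 + 0.128960 + 0.068080 + 0.039520 = 0.278000
The upstream ISP outage-present share is 0.068080 + 0.039520 = 0.107600.
So P(upstream ISP outage | latency alert, ¬misconfigured router) = 0.107600/0.278000 ≈ 0.387.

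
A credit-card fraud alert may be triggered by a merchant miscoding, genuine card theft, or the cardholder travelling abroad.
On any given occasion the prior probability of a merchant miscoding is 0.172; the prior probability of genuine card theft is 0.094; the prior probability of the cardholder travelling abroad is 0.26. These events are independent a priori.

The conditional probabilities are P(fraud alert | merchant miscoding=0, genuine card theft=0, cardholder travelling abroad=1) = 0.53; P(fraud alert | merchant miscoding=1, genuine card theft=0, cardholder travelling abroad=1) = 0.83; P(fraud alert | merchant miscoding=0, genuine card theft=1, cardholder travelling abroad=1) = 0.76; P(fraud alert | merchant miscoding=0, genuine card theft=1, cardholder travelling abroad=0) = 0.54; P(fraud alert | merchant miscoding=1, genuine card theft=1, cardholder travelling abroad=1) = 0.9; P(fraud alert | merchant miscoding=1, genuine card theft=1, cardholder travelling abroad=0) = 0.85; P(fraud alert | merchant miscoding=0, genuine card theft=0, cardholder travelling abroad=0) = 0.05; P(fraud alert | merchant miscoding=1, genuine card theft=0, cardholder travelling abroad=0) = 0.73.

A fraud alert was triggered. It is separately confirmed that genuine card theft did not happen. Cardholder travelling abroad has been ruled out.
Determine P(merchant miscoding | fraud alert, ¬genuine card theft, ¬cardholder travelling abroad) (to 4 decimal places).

P(fraud alert | ¬genuine card theft, ¬cardholder travelling abroad) = 0.05×0.828 + 0.73×0.172 = 0.041400 + 0.125560 = 0.166960
Restricting to configurations with merchant miscoding present: 0.73×0.172 = 0.125560.
P(merchant miscoding | fraud alert, ¬genuine card theft, ¬cardholder travelling abroad) = 0.125560 / 0.166960 ≈ 0.7520

P(merchant miscoding | fraud alert, ¬genuine card theft, ¬cardholder travelling abroad) ≈ 0.7520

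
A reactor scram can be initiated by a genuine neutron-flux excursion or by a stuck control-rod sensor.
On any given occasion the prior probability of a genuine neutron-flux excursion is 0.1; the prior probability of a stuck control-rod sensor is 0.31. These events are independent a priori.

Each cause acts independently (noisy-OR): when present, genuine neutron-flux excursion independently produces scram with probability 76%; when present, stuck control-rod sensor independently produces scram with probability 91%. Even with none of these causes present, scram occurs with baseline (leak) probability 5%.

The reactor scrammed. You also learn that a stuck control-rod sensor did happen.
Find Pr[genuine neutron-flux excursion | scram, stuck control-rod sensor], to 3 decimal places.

Pr[genuine neutron-flux excursion | scram, stuck control-rod sensor] ≈ 0.106

Under noisy-OR, P(scram | causes) = 1 − (1−0.05)·∏(1−qᵢ) over the active causes.
Numerator (weight on configurations with genuine neutron-flux excursion): 0.97948×0.1 = 0.097948
Normalizer over all consistent configurations: 0.9145×0.9 + 0.97948×0.1 = 0.920998
Posterior = 0.097948 / 0.920998 ≈ 0.106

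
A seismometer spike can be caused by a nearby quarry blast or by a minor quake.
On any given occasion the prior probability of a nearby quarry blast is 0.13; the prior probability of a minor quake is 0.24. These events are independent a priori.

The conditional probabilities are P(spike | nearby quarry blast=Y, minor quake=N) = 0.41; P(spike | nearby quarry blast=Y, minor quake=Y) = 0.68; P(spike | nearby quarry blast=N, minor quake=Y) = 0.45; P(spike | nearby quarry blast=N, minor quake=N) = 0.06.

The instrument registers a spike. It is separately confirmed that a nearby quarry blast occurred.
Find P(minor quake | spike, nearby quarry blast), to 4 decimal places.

P(minor quake | spike, nearby quarry blast) ≈ 0.3437

Weight on minor quake=true, given the evidence: 0.68×0.24 = 0.163200
Normalizer over all consistent configurations: 0.41×0.76 + 0.68×0.24 = 0.474800
Posterior = 0.163200 / 0.474800 ≈ 0.3437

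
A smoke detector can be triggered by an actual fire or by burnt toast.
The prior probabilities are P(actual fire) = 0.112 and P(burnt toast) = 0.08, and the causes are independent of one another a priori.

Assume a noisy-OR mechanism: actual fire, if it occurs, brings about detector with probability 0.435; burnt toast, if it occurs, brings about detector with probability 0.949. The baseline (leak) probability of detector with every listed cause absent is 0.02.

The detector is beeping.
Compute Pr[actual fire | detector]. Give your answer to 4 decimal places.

Pr[actual fire | detector] ≈ 0.3948

Under noisy-OR, P(detector | causes) = 1 − (1−0.02)·∏(1−qᵢ) over the active causes.
Sum P(detector|·) weighted by the priors over the 4 (actual fire, burnt toast) configurations:
  P(detector) = 0.02×0.888×0.92 + 0.95002×0.888×0.08 + 0.4463×0.112×0.92 + 0.971761×0.112×0.08
        = 0.016339 + 0.067489 + 0.045987 + 0.008707 = 0.138522
Configurations with actual fire contribute 0.054694, so
  P(actual fire | detector) = 0.054694 / 0.138522 ≈ 0.3948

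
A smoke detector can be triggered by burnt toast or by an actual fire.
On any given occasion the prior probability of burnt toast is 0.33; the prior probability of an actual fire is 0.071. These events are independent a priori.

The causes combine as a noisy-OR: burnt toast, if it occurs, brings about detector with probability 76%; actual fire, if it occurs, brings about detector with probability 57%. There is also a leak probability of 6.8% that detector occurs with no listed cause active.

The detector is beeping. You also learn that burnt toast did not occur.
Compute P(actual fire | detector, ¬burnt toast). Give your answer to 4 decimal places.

P(actual fire | detector, ¬burnt toast) ≈ 0.4024

Under noisy-OR, P(detector | causes) = 1 − (1−0.068)·∏(1−qᵢ) over the active causes.
P(detector | ¬burnt toast) = 0.068×0.929 + 0.59924×0.071 = 0.063172 + 0.042546 = 0.105718
The actual fire-present share is 0.59924×0.071 = 0.042546.
Hence the posterior is 0.042546/0.105718 ≈ 0.4024.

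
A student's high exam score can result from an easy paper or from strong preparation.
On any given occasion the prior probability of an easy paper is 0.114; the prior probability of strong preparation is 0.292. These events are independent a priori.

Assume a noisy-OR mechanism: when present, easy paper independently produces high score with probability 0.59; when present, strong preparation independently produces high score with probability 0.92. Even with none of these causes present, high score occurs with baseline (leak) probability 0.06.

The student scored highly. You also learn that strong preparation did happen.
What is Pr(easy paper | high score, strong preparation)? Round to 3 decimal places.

Pr(easy paper | high score, strong preparation) ≈ 0.119

Under noisy-OR, P(high score | causes) = 1 − (1−0.06)·∏(1−qᵢ) over the active causes.
Weight on easy paper=true, given the evidence: 0.969168*0.114 = 0.110485
Denominator P(high score | strong preparation): 0.9248*0.886 + 0.969168*0.114 = 0.929858
Posterior = 0.110485 / 0.929858 ≈ 0.119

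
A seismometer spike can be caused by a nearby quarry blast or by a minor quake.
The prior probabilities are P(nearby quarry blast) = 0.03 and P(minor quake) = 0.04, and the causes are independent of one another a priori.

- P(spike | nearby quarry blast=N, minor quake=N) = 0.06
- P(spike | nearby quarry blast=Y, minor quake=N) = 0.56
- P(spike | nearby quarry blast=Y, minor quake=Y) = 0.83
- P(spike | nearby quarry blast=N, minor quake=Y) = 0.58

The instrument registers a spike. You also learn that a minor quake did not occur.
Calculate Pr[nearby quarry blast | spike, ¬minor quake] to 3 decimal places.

Pr[nearby quarry blast | spike, ¬minor quake] ≈ 0.224

By total probability over both values of nearby quarry blast:
  P(spike | ¬minor quake) = 0.06×0.97 + 0.56×0.03
        = 0.058200 + 0.016800 = 0.075000
Keeping only the nearby quarry blast-present terms gives 0.016800, so
  P(nearby quarry blast | spike, ¬minor quake) = 0.016800 / 0.075000 ≈ 0.224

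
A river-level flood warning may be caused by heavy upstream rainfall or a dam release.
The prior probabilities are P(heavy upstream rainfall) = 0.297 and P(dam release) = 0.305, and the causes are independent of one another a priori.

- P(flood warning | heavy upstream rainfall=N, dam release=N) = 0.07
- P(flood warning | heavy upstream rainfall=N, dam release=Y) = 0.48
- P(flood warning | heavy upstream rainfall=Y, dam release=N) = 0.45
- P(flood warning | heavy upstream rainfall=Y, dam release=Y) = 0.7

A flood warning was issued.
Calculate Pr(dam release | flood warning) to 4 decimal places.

Sum P(flood warning|·) weighted by the priors over the 4 (heavy upstream rainfall, dam release) configurations:
  P(flood warning) = 0.07*0.703*0.695 + 0.48*0.703*0.305 + 0.45*0.297*0.695 + 0.7*0.297*0.305
        = 0.034201 + 0.102919 + 0.092887 + 0.063409 = 0.293416
Keeping only the dam release-present terms gives 0.166328, so
  P(dam release | flood warning) = 0.166328 / 0.293416 ≈ 0.5669

Pr(dam release | flood warning) ≈ 0.5669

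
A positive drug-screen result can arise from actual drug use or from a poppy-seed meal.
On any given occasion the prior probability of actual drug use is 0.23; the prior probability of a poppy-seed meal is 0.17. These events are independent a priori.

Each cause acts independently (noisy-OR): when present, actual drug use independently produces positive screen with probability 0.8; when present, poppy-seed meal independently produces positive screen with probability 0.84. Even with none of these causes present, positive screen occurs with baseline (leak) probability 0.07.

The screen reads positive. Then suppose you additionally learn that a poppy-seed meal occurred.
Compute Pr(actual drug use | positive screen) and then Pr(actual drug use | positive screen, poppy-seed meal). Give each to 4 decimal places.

Pr(actual drug use | positive screen) ≈ 0.5532; Pr(actual drug use | positive screen, poppy-seed meal) ≈ 0.2540

Under noisy-OR, P(positive screen | causes) = 1 − (1−0.07)·∏(1−qᵢ) over the active causes.
P(positive screen) = 0.07×0.77×0.83 + 0.8512×0.77×0.17 + 0.814×0.23×0.83 + 0.97024×0.23×0.17 = 0.044737 + 0.111422 + 0.155393 + 0.037936 = 0.349488
The actual drug use-present share is 0.155393 + 0.037936 = 0.193329.
So P(actual drug use | positive screen) = 0.193329/0.349488 ≈ 0.5532.

With the extra evidence:
P(positive screen | poppy-seed meal) = 0.8512×0.77 + 0.97024×0.23 = 0.655424 + 0.223155 = 0.878579
Restricting to configurations with actual drug use present: 0.97024×0.23 = 0.223155.
Hence the posterior is 0.223155/0.878579 ≈ 0.2540.
Conditioning on poppy-seed meal lowers the posterior on actual drug use: the classic explaining-away effect in a common-effect structure.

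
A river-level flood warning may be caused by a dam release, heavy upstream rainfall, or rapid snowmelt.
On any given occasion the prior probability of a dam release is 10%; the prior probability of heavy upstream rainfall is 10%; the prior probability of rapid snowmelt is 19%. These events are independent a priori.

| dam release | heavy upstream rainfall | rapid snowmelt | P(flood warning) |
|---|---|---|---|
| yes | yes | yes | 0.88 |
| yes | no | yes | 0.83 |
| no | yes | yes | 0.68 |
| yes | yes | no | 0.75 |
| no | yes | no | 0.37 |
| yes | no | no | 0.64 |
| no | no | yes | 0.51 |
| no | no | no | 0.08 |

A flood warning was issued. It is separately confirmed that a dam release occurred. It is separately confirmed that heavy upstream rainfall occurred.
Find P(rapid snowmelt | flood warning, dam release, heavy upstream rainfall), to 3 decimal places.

P(rapid snowmelt | flood warning, dam release, heavy upstream rainfall) ≈ 0.216

P(flood warning | dam release, heavy upstream rainfall) = 0.75×0.81 + 0.88×0.19 = 0.607500 + 0.167200 = 0.774700
Of this, 0.167200 comes from 0.88×0.19 (the rapid snowmelt=true cases).
P(rapid snowmelt | flood warning, dam release, heavy upstream rainfall) = 0.167200 / 0.774700 ≈ 0.216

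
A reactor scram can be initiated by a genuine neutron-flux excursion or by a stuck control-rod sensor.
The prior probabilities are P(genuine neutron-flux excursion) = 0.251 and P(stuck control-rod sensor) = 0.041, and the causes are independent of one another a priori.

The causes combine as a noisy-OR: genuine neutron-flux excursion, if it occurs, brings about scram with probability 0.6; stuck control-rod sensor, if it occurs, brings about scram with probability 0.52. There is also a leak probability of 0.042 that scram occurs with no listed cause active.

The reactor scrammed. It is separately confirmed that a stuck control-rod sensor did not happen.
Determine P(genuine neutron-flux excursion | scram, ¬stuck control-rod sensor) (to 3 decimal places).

P(genuine neutron-flux excursion | scram, ¬stuck control-rod sensor) ≈ 0.831

Under noisy-OR, P(scram | causes) = 1 − (1−0.042)·∏(1−qᵢ) over the active causes.
Numerator (weight on configurations with genuine neutron-flux excursion): 0.6168·0.251 = 0.154817
The normalizing constant is 0.042·0.749 + 0.6168·0.251 = 0.186275
P(genuine neutron-flux excursion | scram, ¬stuck control-rod sensor) = 0.154817/0.186275 ≈ 0.831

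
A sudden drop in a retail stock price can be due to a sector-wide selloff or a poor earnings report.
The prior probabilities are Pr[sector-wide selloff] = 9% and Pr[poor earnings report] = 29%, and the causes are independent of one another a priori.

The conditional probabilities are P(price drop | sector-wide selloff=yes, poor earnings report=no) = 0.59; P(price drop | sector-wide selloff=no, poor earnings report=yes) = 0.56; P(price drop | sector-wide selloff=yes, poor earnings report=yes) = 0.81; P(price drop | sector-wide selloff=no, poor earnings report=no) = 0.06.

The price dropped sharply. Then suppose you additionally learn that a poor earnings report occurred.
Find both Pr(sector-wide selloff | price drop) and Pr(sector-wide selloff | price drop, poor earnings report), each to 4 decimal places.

Weight on sector-wide selloff=true, given the evidence: 0.037701 + 0.021141 = 0.058842
The normalizing constant is 0.06*0.91*0.71 + 0.56*0.91*0.29 + 0.59*0.09*0.71 + 0.81*0.09*0.29 = 0.245392
Posterior = 0.058842 / 0.245392 ≈ 0.2398

With the extra evidence:
P(price drop | poor earnings report) = 0.56·0.91 + 0.81·0.09 = 0.509600 + 0.072900 = 0.582500
Restricting to configurations with sector-wide selloff present: 0.81·0.09 = 0.072900.
Hence the posterior is 0.072900/0.582500 ≈ 0.1252.
Conditioning on poor earnings report lowers the posterior on sector-wide selloff: the classic explaining-away effect in a common-effect structure.

Pr(sector-wide selloff | price drop) ≈ 0.2398; Pr(sector-wide selloff | price drop, poor earnings report) ≈ 0.1252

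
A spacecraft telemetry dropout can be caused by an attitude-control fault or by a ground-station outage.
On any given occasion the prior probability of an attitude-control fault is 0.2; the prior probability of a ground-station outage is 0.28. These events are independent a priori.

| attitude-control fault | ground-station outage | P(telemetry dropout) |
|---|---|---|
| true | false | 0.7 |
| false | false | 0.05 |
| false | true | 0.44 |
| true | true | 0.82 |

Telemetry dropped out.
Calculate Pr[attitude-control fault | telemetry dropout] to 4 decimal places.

Enumerate the 4 (attitude-control fault, ground-station outage) configurations and weight by the priors:
  P(telemetry dropout) = 0.05*0.8*0.72 + 0.44*0.8*0.28 + 0.7*0.2*0.72 + 0.82*0.2*0.28
        = 0.028800 + 0.098560 + 0.100800 + 0.045920 = 0.274080
Configurations with attitude-control fault contribute 0.146720, so
  P(attitude-control fault | telemetry dropout) = 0.146720 / 0.274080 ≈ 0.5353

Pr[attitude-control fault | telemetry dropout] ≈ 0.5353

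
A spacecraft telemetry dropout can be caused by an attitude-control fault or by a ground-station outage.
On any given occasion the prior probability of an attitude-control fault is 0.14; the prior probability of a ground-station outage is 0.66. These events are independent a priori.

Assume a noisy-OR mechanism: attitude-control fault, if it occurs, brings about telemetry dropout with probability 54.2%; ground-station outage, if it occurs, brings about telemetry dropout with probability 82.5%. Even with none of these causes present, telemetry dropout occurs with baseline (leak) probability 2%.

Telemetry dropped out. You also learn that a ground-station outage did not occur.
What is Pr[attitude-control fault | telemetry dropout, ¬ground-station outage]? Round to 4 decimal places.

Pr[attitude-control fault | telemetry dropout, ¬ground-station outage] ≈ 0.8177

Under noisy-OR, P(telemetry dropout | causes) = 1 − (1−0.02)·∏(1−qᵢ) over the active causes.
Sum P(telemetry dropout|·) weighted by the priors over both values of attitude-control fault:
  P(telemetry dropout | ¬ground-station outage) = 0.02·0.86 + 0.55116·0.14
        = 0.017200 + 0.077162 = 0.094362
The terms with attitude-control fault present sum to 0.077162, so
  P(attitude-control fault | telemetry dropout, ¬ground-station outage) = 0.077162 / 0.094362 ≈ 0.8177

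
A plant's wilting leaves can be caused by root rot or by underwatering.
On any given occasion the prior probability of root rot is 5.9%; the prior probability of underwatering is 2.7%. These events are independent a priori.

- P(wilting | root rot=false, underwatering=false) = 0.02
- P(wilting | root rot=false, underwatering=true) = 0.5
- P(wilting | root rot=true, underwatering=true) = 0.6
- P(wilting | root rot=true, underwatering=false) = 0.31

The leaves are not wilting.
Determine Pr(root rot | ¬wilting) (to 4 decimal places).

P(¬wilting) = 0.98×0.941×0.973 + 0.5×0.941×0.027 + 0.69×0.059×0.973 + 0.4×0.059×0.027 = 0.897281 + 0.012703 + 0.039611 + 0.000637 = 0.950232
Of this, 0.040248 comes from 0.039611 + 0.000637 (the root rot=true cases).
P(root rot | ¬wilting) = 0.040248 / 0.950232 ≈ 0.0424

Pr(root rot | ¬wilting) ≈ 0.0424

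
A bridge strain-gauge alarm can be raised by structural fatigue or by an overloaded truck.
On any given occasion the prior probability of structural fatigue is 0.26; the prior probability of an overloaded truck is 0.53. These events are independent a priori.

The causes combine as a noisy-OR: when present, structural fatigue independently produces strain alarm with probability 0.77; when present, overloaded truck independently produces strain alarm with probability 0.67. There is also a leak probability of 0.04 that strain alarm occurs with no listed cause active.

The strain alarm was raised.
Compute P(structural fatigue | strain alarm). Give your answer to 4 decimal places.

P(structural fatigue | strain alarm) ≈ 0.4417

Under noisy-OR, P(strain alarm | causes) = 1 − (1−0.04)·∏(1−qᵢ) over the active causes.
Numerator (weight on configurations with structural fatigue): 0.095218 + 0.127759 = 0.222977
Denominator P(strain alarm): 0.04·0.74·0.47 + 0.6832·0.74·0.53 + 0.7792·0.26·0.47 + 0.927136·0.26·0.53 = 0.504840
Posterior = 0.222977 / 0.504840 ≈ 0.4417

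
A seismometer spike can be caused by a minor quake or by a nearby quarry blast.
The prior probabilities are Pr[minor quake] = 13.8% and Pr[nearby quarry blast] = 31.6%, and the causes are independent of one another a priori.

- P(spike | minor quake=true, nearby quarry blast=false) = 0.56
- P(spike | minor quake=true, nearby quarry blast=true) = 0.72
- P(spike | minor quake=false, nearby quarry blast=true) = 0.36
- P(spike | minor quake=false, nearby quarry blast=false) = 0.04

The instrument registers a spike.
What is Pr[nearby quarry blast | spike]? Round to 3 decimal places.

Pr[nearby quarry blast | spike] ≈ 0.629

Weight on nearby quarry blast=true, given the evidence: 0.098061 + 0.031398 = 0.129459
The normalizing constant is 0.04*0.862*0.684 + 0.36*0.862*0.316 + 0.56*0.138*0.684 + 0.72*0.138*0.316 = 0.205903
P(nearby quarry blast | spike) = 0.129459/0.205903 ≈ 0.629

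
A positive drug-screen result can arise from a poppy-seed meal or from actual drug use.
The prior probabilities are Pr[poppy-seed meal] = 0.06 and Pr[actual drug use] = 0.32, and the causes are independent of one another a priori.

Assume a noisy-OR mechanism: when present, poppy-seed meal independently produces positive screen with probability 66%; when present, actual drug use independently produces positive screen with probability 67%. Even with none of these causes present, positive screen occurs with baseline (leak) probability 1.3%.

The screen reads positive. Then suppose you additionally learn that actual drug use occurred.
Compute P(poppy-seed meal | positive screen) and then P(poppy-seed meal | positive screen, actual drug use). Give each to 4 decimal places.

P(poppy-seed meal | positive screen) ≈ 0.1730; P(poppy-seed meal | positive screen, actual drug use) ≈ 0.0776

Under noisy-OR, P(positive screen | causes) = 1 − (1−0.013)·∏(1−qᵢ) over the active causes.
For the numerator, keep only poppy-seed meal=true terms: 0.027108 + 0.017074 = 0.044182
Normalizer over all consistent configurations: 0.013×0.94×0.68 + 0.67429×0.94×0.32 + 0.66442×0.06×0.68 + 0.889259×0.06×0.32 = 0.255318
Posterior = 0.044182 / 0.255318 ≈ 0.1730

With the extra evidence:
For the numerator, keep only poppy-seed meal=true terms: 0.889259·0.06 = 0.053356
The normalizing constant is 0.67429·0.94 + 0.889259·0.06 = 0.687189
P(poppy-seed meal | positive screen, actual drug use) = 0.053356/0.687189 ≈ 0.0776
— actual drug use explains away the evidence for poppy-seed meal.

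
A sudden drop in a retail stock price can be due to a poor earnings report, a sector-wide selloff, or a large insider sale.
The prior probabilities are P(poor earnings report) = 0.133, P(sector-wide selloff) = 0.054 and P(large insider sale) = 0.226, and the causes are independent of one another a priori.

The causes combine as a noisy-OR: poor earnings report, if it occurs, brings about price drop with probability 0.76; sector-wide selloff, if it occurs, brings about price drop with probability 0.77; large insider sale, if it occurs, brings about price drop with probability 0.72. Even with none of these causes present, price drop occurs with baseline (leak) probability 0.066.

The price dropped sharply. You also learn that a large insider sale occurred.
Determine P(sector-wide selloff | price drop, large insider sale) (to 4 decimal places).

P(sector-wide selloff | price drop, large insider sale) ≈ 0.0659

Under noisy-OR, P(price drop | causes) = 1 − (1−0.066)·∏(1−qᵢ) over the active causes.
Numerator (weight on configurations with sector-wide selloff): 0.044002 + 0.007078 = 0.051080
The normalizing constant is 0.73848×0.867×0.946 + 0.93985×0.867×0.054 + 0.937235×0.133×0.946 + 0.985564×0.133×0.054 = 0.774689
P(sector-wide selloff | price drop, large insider sale) = 0.051080/0.774689 ≈ 0.0659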